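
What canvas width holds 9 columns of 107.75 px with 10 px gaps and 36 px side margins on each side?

1121.75 px

Canvas = 2·36 + 9·107.75 + 8·10 = 72 + 969.75 + 80 = 1121.75 px.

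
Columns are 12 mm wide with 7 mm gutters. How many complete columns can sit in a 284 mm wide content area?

k columns need k·12 + (k−1)·7 = k·19 − 7.
k·19 − 7 ≤ 284 → k ≤ 291 / 19 ≈ 15.32, so k = 15.

15 columns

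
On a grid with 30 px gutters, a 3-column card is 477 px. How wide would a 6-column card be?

984 px

3c + 2·30 = 477 → 3c = 417 → c = 139 px.
6 columns plus 5 gutters: 834 + 150 = 984 px.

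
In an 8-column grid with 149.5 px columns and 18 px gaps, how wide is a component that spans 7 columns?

1154.5 px

7 columns plus 6 gaps: 1046.5 + 108 = 1154.5 px.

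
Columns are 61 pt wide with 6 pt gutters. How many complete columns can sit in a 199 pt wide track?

k columns need k·61 + (k−1)·6 = k·67 − 6.
k·67 − 6 ≤ 199 → k ≤ 205 / 67 ≈ 3.06, so k = 3.

3 columns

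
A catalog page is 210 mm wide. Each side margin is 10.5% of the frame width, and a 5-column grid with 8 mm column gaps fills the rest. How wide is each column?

210 × (1 − 2·10.5%) = 210 × 79% = 165.9 mm for the columns.
165.9 − 4·8 = 133.9; ÷5 gives c = 26.78 mm.

26.78 mm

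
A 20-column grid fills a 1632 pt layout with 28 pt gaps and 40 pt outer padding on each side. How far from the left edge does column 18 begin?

Subtract both margins: 1632 − 2·40 = 1552 pt.
20 columns + 19 gaps: 20c + 19·28 = 1552.
20c = 1552 − 532 = 1020, so c = 51 pt.
Each column+gutter stride is 79 pt; 17 of them past the 40 pt margin is 40 + 1343 = 1383 pt.

1383 pt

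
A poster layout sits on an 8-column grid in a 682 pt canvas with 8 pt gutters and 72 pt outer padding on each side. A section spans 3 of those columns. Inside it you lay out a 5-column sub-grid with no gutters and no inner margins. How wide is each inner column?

Inside the margins: 682 − 144 = 538 pt.
Subtracting 7 gutters of 8 leaves 482 for 8 columns, so c = 60.25 pt.
3-column span = 3·60.25 + 2·8 = 196.75 pt.
5d = 196.75 → d = 39.35 pt.

39.35 pt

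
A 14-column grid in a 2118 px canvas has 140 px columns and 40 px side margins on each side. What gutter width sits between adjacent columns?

6 px

Inside the margins: 2118 − 80 = 2038 px.
14·140 + 13g = 2038 → 13g = 78 → g = 6 px.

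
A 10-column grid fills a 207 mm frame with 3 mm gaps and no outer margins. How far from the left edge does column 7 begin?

126 mm

10 columns + 9 gaps: 10c + 9·3 = 207.
10c = 207 − 27 = 180, so c = 18 mm.
Before column 7: 6 columns + 6 gaps.
Offset = 6·(18 + 3) = 6·21 = 126 mm.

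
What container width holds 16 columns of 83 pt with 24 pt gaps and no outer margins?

1688 pt

Summing: 1328 + 360 = 1688 pt.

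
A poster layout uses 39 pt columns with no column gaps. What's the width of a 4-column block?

156 pt

With no column gaps, 4 columns span 4·39 = 156 pt.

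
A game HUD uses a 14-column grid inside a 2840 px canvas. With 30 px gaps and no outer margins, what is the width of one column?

14 columns + 13 gaps: 14c + 13·30 = 2840.
14c = 2840 − 390 = 2450, so c = 175 px.

175 px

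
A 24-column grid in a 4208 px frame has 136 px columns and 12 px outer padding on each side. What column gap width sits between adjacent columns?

40 px

Subtract both margins: 4208 − 2·12 = 4184 px.
Columns use 3264 px, leaving 920 px across 23 column gaps = 40 px each.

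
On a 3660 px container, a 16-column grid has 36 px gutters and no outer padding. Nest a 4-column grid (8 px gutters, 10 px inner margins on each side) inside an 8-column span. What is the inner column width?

Subtracting 15 gutters of 36 leaves 3120 for 16 columns, so c = 195 px.
8-column span = 8·195 + 7·36 = 1812 px.
Inner content = 1812 − 2·10 = 1792 px.
Subtracting 3 gutters of 8 leaves 1768 for 4 columns, so d = 442 px.

442 px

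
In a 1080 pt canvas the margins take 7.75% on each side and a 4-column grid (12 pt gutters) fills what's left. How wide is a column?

219.15 pt

Each margin = 7.75% of 1080 = 83.7 pt; content = 1080 − 2·83.7 = 912.6 pt.
4 columns + 3 gutters: 4c + 3·12 = 912.6.
4c = 912.6 − 36 = 876.6, so c = 219.15 pt.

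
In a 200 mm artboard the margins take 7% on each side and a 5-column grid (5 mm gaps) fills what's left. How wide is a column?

Each margin = 7% of 200 = 14 mm; content = 200 − 2·14 = 172 mm.
172 − 4·5 = 152; ÷5 gives c = 30.4 mm.

30.4 mm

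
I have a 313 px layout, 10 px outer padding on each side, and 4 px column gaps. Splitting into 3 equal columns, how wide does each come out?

Content width = 313 − 2·10 = 293 px.
293 − 2·4 = 285; ÷3 gives c = 95 px.

95 px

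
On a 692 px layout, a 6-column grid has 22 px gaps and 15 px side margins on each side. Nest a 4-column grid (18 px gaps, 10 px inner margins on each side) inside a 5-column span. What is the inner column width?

118.5 px

Inside the margins: 692 − 30 = 662 px.
6c + 5·22 = 662 → 6c = 552 → c = 92 px.
Span of 5: 5·92 + 4·22 = 460 + 88 = 548 px.
Inner content = 548 − 2·10 = 528 px.
528 − 3·18 = 474; ÷4 gives d = 118.5 px.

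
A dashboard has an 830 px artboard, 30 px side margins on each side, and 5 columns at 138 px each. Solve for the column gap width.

Inside the margins: 830 − 60 = 770 px.
5·138 + 4g = 770 → 4g = 80 → g = 20 px.

20 px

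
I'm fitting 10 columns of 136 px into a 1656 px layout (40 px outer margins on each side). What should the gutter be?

24 px

Subtract both margins: 1656 − 2·40 = 1576 px.
10 columns take 10·136 = 1360 px; remaining 216 splits into 9 gutters.
g = 216 / 9 = 24 px.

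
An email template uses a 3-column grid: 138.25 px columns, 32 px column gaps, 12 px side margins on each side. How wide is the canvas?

Total width: 2·12 + 3·138.25 + 2·32 = 502.75 px.

502.75 px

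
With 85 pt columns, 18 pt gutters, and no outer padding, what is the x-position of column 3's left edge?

206 pt

Each column+gutter stride is 103 pt; with no margin, 2 of them is 206 pt.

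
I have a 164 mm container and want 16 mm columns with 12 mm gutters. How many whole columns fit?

6 columns

Each extra column adds 16 + 12 = 28 mm.
(164 + 12) / 28 = 6.29, so 6 columns fit.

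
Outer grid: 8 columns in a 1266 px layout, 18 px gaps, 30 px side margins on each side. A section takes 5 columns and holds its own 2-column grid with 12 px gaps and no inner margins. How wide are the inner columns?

Inside the margins: 1266 − 60 = 1206 px.
8 columns + 7 gaps: 8c + 7·18 = 1206.
8c = 1206 − 126 = 1080, so c = 135 px.
5 columns plus 4 gaps: 675 + 72 = 747 px.
2 columns + 1 gap: 2d + 1·12 = 747.
2d = 747 − 12 = 735, so d = 367.5 px.

367.5 px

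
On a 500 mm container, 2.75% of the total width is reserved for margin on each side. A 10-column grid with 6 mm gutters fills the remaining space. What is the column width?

Margins: 2.75% × 500 = 13.75 mm each, so content = 500 − 27.5 = 472.5 mm.
10 columns + 9 gutters: 10c + 9·6 = 472.5.
10c = 472.5 − 54 = 418.5, so c = 41.85 mm.

41.85 mm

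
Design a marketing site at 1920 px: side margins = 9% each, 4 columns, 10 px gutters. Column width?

386.1 px

1920 × (1 − 2·9%) = 1920 × 82% = 1574.4 px for the columns.
4c + 3·10 = 1574.4 → 4c = 1544.4 → c = 386.1 px.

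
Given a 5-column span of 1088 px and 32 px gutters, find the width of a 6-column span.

5 columns + 4 gutters: 5c + 4·32 = 1088.
5c = 1088 − 128 = 960, so c = 192 px.
Span of 6: 6·192 + 5·32 = 1152 + 160 = 1312 px.

1312 px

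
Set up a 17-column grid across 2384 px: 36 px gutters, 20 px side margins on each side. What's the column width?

104 px

Content width = 2384 − 2·20 = 2344 px.
17 columns + 16 gutters: 17c + 16·36 = 2344.
17c = 2344 − 576 = 1768, so c = 104 px.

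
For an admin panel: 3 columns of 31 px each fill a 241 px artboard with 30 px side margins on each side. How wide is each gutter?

44 px

Take off 60 px of margins, leaving 181 px.
Columns use 93 px, leaving 88 px across 2 gutters = 44 px each.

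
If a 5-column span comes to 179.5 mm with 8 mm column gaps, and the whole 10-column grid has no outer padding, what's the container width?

Subtracting 4 column gaps of 8 leaves 147.5 for 5 columns, so c = 29.5 mm.
Summing: 295 + 72 = 367 mm.

367 mm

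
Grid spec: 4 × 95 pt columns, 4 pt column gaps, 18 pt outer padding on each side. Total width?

428 pt

Adding margins, columns and gutters: 36 + 380 + 12 = 428 pt.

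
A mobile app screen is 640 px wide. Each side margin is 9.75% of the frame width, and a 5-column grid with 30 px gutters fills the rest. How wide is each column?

79.04 px

Margins: 9.75% × 640 = 62.4 px each, so content = 640 − 124.8 = 515.2 px.
Subtracting 4 gutters of 30 leaves 395.2 for 5 columns, so c = 79.04 px.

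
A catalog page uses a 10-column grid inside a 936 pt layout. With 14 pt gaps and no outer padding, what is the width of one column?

Subtracting 9 gaps of 14 leaves 810 for 10 columns, so c = 81 pt.

81 pt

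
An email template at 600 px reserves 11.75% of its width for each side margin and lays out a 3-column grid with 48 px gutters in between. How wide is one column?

121 px

Margins: 11.75% × 600 = 70.5 px each, so content = 600 − 141 = 459 px.
3c + 2·48 = 459 → 3c = 363 → c = 121 px.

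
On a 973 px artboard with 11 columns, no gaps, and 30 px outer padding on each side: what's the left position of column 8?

Content = 973 − 2·30 = 913 px.
913 / 11 = 83 px per column.
Column 8 starts at margin + 7·(column + gutter) = 30 + 7·83 = 611 px.

611 px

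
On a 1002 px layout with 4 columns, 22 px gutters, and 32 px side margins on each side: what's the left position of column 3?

Content = 1002 − 2·32 = 938 px.
4c + 3·22 = 938 → 4c = 872 → c = 218 px.
Before column 3: the margin + 2 columns + 2 gutters.
Offset = 32 + 2·(218 + 22) = 32 + 480 = 512 px.

512 px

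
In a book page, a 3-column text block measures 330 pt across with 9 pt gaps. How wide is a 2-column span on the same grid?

3c + 2·9 = 330 → 3c = 312 → c = 104 pt.
2 columns plus 1 gap: 208 + 9 = 217 pt.

217 pt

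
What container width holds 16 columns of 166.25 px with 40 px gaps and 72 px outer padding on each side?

Container = 2·72 + 16·166.25 + 15·40 = 144 + 2660 + 600 = 3404 px.

3404 px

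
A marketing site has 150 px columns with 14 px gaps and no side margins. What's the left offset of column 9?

Each column+gutter stride is 164 px; with no margin, 8 of them is 1312 px.

1312 px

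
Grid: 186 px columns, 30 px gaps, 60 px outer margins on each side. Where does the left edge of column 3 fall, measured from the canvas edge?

Column 3 starts at margin + 2·(column + gutter) = 60 + 2·216 = 492 px.

492 px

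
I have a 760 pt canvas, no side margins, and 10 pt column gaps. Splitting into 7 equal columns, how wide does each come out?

Subtracting 6 column gaps of 10 leaves 700 for 7 columns, so c = 100 pt.

100 pt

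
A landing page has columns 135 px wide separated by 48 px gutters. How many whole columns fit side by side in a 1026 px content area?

k columns need k·135 + (k−1)·48 = k·183 − 48.
k·183 − 48 ≤ 1026 → k ≤ 1074 / 183 ≈ 5.87, so k = 5.

5 columns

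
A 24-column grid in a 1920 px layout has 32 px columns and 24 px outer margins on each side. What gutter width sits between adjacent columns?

Content width = 1920 − 2·24 = 1872 px.
Columns use 768 px, leaving 1104 px across 23 gutters = 48 px each.

48 px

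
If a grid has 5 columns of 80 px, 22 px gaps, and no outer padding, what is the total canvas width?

488 px

Canvas = 5·80 + 4·22 = 400 + 88 = 488 px.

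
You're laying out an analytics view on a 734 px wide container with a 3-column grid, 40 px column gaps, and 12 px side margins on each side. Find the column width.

210 px

Inside the margins: 734 − 24 = 710 px.
Subtracting 2 column gaps of 40 leaves 630 for 3 columns, so c = 210 px.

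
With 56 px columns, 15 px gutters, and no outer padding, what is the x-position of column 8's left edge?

497 px

Each column+gutter stride is 71 px; with no margin, 7 of them is 497 px.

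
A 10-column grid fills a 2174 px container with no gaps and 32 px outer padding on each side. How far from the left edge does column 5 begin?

Subtract both margins: 2174 − 2·32 = 2110 px.
2110 / 10 = 211 px per column.
Before column 5: the margin + 4 columns + 4 gaps.
Offset = 32 + 4·(211 + 0) = 32 + 844 = 876 px.

876 px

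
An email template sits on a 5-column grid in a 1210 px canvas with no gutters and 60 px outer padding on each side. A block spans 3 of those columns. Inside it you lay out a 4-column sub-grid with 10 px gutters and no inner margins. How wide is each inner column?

156 px

Take off 120 px of margins, leaving 1090 px.
With no gutters, each column is 1090/5 = 218 px.
With no gutters, 3 columns span 3·218 = 654 px.
4 columns + 3 gutters: 4d + 3·10 = 654.
4d = 654 − 30 = 624, so d = 156 px.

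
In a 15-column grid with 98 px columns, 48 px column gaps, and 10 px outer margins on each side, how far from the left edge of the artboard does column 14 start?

1908 px

Before column 14: the margin + 13 columns + 13 column gaps.
Offset = 10 + 13·(98 + 48) = 10 + 1898 = 1908 px.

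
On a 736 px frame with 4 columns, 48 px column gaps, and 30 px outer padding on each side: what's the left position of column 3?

Inside the margins: 736 − 60 = 676 px.
676 − 3·48 = 532; ÷4 gives c = 133 px.
Before column 3: the margin + 2 columns + 2 column gaps.
Offset = 30 + 2·(133 + 48) = 30 + 362 = 392 px.

392 px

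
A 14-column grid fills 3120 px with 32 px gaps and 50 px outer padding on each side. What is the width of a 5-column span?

1058 px

Subtract both margins: 3120 − 2·50 = 3020 px.
3020 − 13·32 = 2604; ÷14 gives c = 186 px.
Span of 5: 5·186 + 4·32 = 930 + 128 = 1058 px.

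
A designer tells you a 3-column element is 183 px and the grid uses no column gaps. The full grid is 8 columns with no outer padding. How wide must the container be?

488 px

3c = 183 → c = 61 px.
Summing: 488 = 488 px.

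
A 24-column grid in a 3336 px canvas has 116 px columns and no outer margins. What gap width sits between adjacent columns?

24 px

24 columns take 24·116 = 2784 px; remaining 552 splits into 23 gaps.
g = 552 / 23 = 24 px.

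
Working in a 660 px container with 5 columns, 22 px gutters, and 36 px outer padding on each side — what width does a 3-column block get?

Inside the margins: 660 − 72 = 588 px.
5c + 4·22 = 588 → 5c = 500 → c = 100 px.
3 columns plus 2 gutters: 300 + 44 = 344 px.

344 px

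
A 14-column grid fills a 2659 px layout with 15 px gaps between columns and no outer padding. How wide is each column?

176 px

2659 − 13·15 = 2464; ÷14 gives c = 176 px.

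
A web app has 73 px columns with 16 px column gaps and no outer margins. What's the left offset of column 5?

No margin, so column 5 starts at 4·(column + gutter) = 4·89 = 356 px.

356 px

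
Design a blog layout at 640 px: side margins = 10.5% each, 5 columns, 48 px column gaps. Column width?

62.72 px

Margins: 10.5% × 640 = 67.2 px each, so content = 640 − 134.4 = 505.6 px.
5 columns + 4 column gaps: 5c + 4·48 = 505.6.
5c = 505.6 − 192 = 313.6, so c = 62.72 px.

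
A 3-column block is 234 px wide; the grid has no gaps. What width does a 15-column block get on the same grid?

1170 px

With no gaps, each column is 234/3 = 78 px.
15-column span = 15·78 = 1170 px.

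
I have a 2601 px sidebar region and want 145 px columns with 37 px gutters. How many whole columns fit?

14 columns: 14·145 + 13·37 = 2511 px ≤ 2601.
15 columns: 2693 px > 2601. So 14.

14 columns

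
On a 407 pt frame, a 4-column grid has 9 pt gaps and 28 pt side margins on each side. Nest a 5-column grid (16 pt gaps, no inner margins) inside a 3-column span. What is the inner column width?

Subtract both margins: 407 − 2·28 = 351 pt.
4 columns + 3 gaps: 4c + 3·9 = 351.
4c = 351 − 27 = 324, so c = 81 pt.
Span of 3: 3·81 + 2·9 = 243 + 18 = 261 pt.
261 − 4·16 = 197; ÷5 gives d = 39.4 pt.

39.4 pt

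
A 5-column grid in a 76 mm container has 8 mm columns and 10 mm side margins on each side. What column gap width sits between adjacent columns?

Content width = 76 − 2·10 = 56 mm.
5·8 + 4g = 56 → 4g = 16 → g = 4 mm.

4 mm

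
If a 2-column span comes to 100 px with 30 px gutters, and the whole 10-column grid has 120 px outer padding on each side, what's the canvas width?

860 px

Subtracting 1 gutter of 30 leaves 70 for 2 columns, so c = 35 px.
Adding margins, columns and gutters: 240 + 350 + 270 = 860 px.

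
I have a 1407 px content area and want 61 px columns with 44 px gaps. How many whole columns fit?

Each extra column adds 61 + 44 = 105 px.
(1407 + 44) / 105 = 13.82, so 13 columns fit.

13 columns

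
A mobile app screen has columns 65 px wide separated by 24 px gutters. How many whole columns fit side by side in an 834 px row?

9 columns

k columns need k·65 + (k−1)·24 = k·89 − 24.
k·89 − 24 ≤ 834 → k ≤ 858 / 89 ≈ 9.64, so k = 9.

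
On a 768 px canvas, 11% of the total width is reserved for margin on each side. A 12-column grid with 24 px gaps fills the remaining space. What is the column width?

27.92 px

Each margin = 11% of 768 = 84.48 px; content = 768 − 2·84.48 = 599.04 px.
12c + 11·24 = 599.04 → 12c = 335.04 → c = 27.92 px.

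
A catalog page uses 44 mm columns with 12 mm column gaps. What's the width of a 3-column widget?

3-column span = 3·44 + 2·12 = 156 mm.

156 mm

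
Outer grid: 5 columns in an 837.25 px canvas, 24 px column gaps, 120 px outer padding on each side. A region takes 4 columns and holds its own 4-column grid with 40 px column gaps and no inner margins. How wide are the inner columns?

88.25 px

Outer content = 837.25 − 2·120 = 597.25 px.
Subtracting 4 column gaps of 24 leaves 501.25 for 5 columns, so c = 100.25 px.
4-column span = 4·100.25 + 3·24 = 473 px.
Subtracting 3 column gaps of 40 leaves 353 for 4 columns, so d = 88.25 px.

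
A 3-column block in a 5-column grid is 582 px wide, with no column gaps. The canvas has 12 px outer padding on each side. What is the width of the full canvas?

994 px

With no column gaps, each column is 582/3 = 194 px.
Canvas = 2·12 + 5·194 = 24 + 970 = 994 px.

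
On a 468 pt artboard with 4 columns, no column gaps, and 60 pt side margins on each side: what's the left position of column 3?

234 pt

Content = 468 − 2·60 = 348 pt.
348 / 4 = 87 pt per column.
Before column 3: the margin + 2 columns + 2 column gaps.
Offset = 60 + 2·(87 + 0) = 60 + 174 = 234 pt.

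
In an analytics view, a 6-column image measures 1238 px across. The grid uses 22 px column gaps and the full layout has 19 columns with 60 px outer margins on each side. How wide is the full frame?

1238 − 5·22 = 1128; ÷6 gives c = 188 px.
Adding margins, columns and gutters: 120 + 3572 + 396 = 4088 px.

4088 px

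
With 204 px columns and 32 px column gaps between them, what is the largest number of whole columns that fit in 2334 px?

10 columns

Each extra column adds 204 + 32 = 236 px.
(2334 + 32) / 236 = 10.03, so 10 columns fit.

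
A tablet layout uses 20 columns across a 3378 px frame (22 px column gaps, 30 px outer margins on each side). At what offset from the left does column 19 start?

Subtract both margins: 3378 − 2·30 = 3318 px.
20c + 19·22 = 3318 → 20c = 2900 → c = 145 px.
Column 19 starts at margin + 18·(column + gutter) = 30 + 18·167 = 3036 px.

3036 px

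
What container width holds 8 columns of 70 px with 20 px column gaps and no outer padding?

700 px

Summing: 560 + 140 = 700 px.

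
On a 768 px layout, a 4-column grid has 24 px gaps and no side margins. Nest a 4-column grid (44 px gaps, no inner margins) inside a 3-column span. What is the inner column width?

768 − 3·24 = 696; ÷4 gives c = 174 px.
3-column span = 3·174 + 2·24 = 570 px.
Subtracting 3 gaps of 44 leaves 438 for 4 columns, so d = 109.5 px.

109.5 px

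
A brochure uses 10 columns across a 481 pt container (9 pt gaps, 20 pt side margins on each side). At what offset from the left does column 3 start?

110 pt

Subtract both margins: 481 − 2·20 = 441 pt.
10 columns + 9 gaps: 10c + 9·9 = 441.
10c = 441 − 81 = 360, so c = 36 pt.
Each column+gutter stride is 45 pt; 2 of them past the 20 pt margin is 20 + 90 = 110 pt.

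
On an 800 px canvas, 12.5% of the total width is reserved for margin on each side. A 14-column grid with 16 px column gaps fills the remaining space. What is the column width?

Margins: 12.5% × 800 = 100 px each, so content = 800 − 200 = 600 px.
14c + 13·16 = 600 → 14c = 392 → c = 28 px.

28 px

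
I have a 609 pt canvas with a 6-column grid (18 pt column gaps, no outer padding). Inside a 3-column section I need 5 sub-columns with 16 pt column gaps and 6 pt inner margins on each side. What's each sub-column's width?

6c + 5·18 = 609 → 6c = 519 → c = 86.5 pt.
Span of 3: 3·86.5 + 2·18 = 259.5 + 36 = 295.5 pt.
Inner content = 295.5 − 2·6 = 283.5 pt.
5 columns + 4 column gaps: 5d + 4·16 = 283.5.
5d = 283.5 − 64 = 219.5, so d = 43.9 pt.

43.9 pt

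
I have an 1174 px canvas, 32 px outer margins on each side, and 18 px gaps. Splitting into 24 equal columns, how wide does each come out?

29 px

Content width = 1174 − 2·32 = 1110 px.
Subtracting 23 gaps of 18 leaves 696 for 24 columns, so c = 29 px.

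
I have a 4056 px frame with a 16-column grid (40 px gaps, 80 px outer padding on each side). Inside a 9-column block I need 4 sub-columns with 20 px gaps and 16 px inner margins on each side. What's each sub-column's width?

520.5 px

Outer content = 4056 − 2·80 = 3896 px.
16 columns + 15 gaps: 16c + 15·40 = 3896.
16c = 3896 − 600 = 3296, so c = 206 px.
Span of 9: 9·206 + 8·40 = 1854 + 320 = 2174 px.
Inner content = 2174 − 2·16 = 2142 px.
4d + 3·20 = 2142 → 4d = 2082 → d = 520.5 px.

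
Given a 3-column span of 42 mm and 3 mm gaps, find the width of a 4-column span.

57 mm

42 − 2·3 = 36; ÷3 gives c = 12 mm.
4 columns plus 3 gaps: 48 + 9 = 57 mm.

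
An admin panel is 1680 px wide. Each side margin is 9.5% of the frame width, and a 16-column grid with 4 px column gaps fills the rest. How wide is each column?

Each margin = 9.5% of 1680 = 159.6 px; content = 1680 − 2·159.6 = 1360.8 px.
16c + 15·4 = 1360.8 → 16c = 1300.8 → c = 81.3 px.

81.3 px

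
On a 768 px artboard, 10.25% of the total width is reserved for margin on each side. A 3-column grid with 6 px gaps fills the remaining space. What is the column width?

Each margin = 10.25% of 768 = 78.72 px; content = 768 − 2·78.72 = 610.56 px.
Subtracting 2 gaps of 6 leaves 598.56 for 3 columns, so c = 199.52 px.

199.52 px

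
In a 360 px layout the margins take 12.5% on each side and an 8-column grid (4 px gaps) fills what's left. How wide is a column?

Each margin = 12.5% of 360 = 45 px; content = 360 − 2·45 = 270 px.
8c + 7·4 = 270 → 8c = 242 → c = 30.25 px.

30.25 px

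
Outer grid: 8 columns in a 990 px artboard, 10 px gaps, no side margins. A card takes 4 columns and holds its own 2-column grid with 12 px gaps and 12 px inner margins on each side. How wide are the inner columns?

8c + 7·10 = 990 → 8c = 920 → c = 115 px.
4-column span = 4·115 + 3·10 = 490 px.
Inner content = 490 − 2·12 = 466 px.
Subtracting 1 gap of 12 leaves 454 for 2 columns, so d = 227 px.

227 px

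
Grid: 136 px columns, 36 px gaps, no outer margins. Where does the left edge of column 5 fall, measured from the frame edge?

Before column 5: 4 columns + 4 gaps.
Offset = 4·(136 + 36) = 4·172 = 688 px.

688 px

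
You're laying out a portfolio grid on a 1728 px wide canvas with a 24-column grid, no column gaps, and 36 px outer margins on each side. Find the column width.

Content width = 1728 − 2·36 = 1656 px.
24c = 1656 → c = 69 px.

69 px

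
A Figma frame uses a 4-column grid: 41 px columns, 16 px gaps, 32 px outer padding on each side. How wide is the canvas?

Total width: 2·32 + 4·41 + 3·16 = 276 px.

276 px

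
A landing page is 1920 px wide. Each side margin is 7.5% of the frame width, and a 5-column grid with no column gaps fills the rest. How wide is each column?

Each margin = 7.5% of 1920 = 144 px; content = 1920 − 2·144 = 1632 px.
With no column gaps, each column is 1632/5 = 326.4 px.

326.4 px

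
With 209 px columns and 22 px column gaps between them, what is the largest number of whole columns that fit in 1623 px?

7 columns

Each extra column adds 209 + 22 = 231 px.
(1623 + 22) / 231 = 7.12, so 7 columns fit.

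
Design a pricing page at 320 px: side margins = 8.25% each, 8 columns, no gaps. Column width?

33.4 px

320 × (1 − 2·8.25%) = 320 × 83.5% = 267.2 px for the columns.
8c = 267.2 → c = 33.4 px.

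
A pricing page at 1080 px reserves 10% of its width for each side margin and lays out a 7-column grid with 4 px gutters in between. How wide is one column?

1080 × (1 − 2·10%) = 1080 × 80% = 864 px for the columns.
Subtracting 6 gutters of 4 leaves 840 for 7 columns, so c = 120 px.

120 px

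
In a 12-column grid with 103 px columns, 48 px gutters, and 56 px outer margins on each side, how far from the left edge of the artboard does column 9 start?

1264 px

Each column+gutter stride is 151 px; 8 of them past the 56 px margin is 56 + 1208 = 1264 px.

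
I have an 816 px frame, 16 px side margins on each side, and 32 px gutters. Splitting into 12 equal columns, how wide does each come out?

Inside the margins: 816 − 32 = 784 px.
12 columns + 11 gutters: 12c + 11·32 = 784.
12c = 784 − 352 = 432, so c = 36 px.

36 px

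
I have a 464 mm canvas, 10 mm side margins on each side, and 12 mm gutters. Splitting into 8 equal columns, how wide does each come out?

Inside the margins: 464 − 20 = 444 mm.
8 columns + 7 gutters: 8c + 7·12 = 444.
8c = 444 − 84 = 360, so c = 45 mm.

45 mm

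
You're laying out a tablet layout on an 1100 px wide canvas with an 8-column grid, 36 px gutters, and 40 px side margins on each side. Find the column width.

Subtract both margins: 1100 − 2·40 = 1020 px.
1020 − 7·36 = 768; ÷8 gives c = 96 px.

96 px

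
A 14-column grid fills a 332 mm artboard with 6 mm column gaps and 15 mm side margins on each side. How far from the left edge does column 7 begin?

Take off 30 mm of margins, leaving 302 mm.
14 columns + 13 column gaps: 14c + 13·6 = 302.
14c = 302 − 78 = 224, so c = 16 mm.
Column 7 starts at margin + 6·(column + gutter) = 15 + 6·22 = 147 mm.

147 mm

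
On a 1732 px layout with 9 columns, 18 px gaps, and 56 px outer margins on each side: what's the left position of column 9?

Content = 1732 − 2·56 = 1620 px.
1620 − 8·18 = 1476; ÷9 gives c = 164 px.
Each column+gutter stride is 182 px; 8 of them past the 56 px margin is 56 + 1456 = 1512 px.

1512 px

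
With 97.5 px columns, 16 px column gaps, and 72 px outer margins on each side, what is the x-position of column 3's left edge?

Column 3 starts at margin + 2·(column + gutter) = 72 + 2·113.5 = 299 px.

299 px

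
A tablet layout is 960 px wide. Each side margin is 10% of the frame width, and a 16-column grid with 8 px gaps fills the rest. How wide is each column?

40.5 px

960 × (1 − 2·10%) = 960 × 80% = 768 px for the columns.
Subtracting 15 gaps of 8 leaves 648 for 16 columns, so c = 40.5 px.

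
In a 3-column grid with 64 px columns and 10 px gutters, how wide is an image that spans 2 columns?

138 px

2 columns plus 1 gutter: 128 + 10 = 138 px.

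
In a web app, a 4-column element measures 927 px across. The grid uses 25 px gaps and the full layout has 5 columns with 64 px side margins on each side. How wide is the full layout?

4c + 3·25 = 927 → 4c = 852 → c = 213 px.
Total width: 2·64 + 5·213 + 4·25 = 1293 px.

1293 px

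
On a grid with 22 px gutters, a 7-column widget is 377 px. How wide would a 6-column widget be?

7c + 6·22 = 377 → 7c = 245 → c = 35 px.
6 columns plus 5 gutters: 210 + 110 = 320 px.

320 px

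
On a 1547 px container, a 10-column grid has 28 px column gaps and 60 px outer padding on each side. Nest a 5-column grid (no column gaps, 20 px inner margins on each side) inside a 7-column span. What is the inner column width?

190.1 px

Outer content = 1547 − 2·60 = 1427 px.
10 columns + 9 column gaps: 10c + 9·28 = 1427.
10c = 1427 − 252 = 1175, so c = 117.5 px.
7-column span = 7·117.5 + 6·28 = 990.5 px.
Inner content = 990.5 − 2·20 = 950.5 px.
5d = 950.5 → d = 190.1 px.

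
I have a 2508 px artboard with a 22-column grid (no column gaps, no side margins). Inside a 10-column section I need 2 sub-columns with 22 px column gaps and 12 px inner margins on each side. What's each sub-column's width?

547 px

With no column gaps, each column is 2508/22 = 114 px.
10-column span = 10·114 = 1140 px.
Inner content = 1140 − 2·12 = 1116 px.
2d + 1·22 = 1116 → 2d = 1094 → d = 547 px.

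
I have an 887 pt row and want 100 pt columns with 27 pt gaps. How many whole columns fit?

7 columns

7 columns: 7·100 + 6·27 = 862 pt ≤ 887.
8 columns: 989 pt > 887. So 7.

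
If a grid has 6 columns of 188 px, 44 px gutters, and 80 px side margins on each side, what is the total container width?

Total width: 2·80 + 6·188 + 5·44 = 1508 px.

1508 px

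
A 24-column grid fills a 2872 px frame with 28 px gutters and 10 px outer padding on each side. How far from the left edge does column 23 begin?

Content = 2872 − 2·10 = 2852 px.
Subtracting 23 gutters of 28 leaves 2208 for 24 columns, so c = 92 px.
Column 23 starts at margin + 22·(column + gutter) = 10 + 22·120 = 2650 px.

2650 px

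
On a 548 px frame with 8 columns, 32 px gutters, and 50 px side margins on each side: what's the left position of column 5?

290 px

Take off 100 px of margins, leaving 448 px.
8 columns + 7 gutters: 8c + 7·32 = 448.
8c = 448 − 224 = 224, so c = 28 px.
Each column+gutter stride is 60 px; 4 of them past the 50 px margin is 50 + 240 = 290 px.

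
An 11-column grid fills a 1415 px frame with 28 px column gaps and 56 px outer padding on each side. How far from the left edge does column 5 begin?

Content = 1415 − 2·56 = 1303 px.
1303 − 10·28 = 1023; ÷11 gives c = 93 px.
Before column 5: the margin + 4 columns + 4 column gaps.
Offset = 56 + 4·(93 + 28) = 56 + 484 = 540 px.

540 px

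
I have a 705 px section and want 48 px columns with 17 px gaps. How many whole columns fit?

k columns need k·48 + (k−1)·17 = k·65 − 17.
k·65 − 17 ≤ 705 → k ≤ 722 / 65 ≈ 11.11, so k = 11.

11 columns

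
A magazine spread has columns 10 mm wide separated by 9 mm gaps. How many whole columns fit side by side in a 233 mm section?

12 columns

Each extra column adds 10 + 9 = 19 mm.
(233 + 9) / 19 = 12.74, so 12 columns fit.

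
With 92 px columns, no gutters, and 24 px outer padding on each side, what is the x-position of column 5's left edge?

392 px

Column 5 starts at margin + 4·(column + gutter) = 24 + 4·92 = 392 px.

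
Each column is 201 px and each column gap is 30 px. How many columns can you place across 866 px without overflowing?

3 columns

3 columns: 3·201 + 2·30 = 663 px ≤ 866.
4 columns: 894 px > 866. So 3.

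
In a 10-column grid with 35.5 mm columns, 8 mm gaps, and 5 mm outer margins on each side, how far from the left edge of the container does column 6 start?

222.5 mm

Column 6 starts at margin + 5·(column + gutter) = 5 + 5·43.5 = 222.5 mm.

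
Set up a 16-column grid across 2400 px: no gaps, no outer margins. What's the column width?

2400 / 16 = 150 px per column.

150 px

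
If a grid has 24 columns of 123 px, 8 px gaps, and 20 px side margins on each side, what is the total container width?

Adding margins, columns and gutters: 40 + 2952 + 184 = 3176 px.

3176 px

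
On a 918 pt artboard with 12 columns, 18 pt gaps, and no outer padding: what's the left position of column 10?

12 columns + 11 gaps: 12c + 11·18 = 918.
12c = 918 − 198 = 720, so c = 60 pt.
No margin, so column 10 starts at 9·(column + gutter) = 9·78 = 702 pt.

702 pt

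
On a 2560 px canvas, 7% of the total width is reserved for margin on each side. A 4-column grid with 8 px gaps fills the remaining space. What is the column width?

Margins: 7% × 2560 = 179.2 px each, so content = 2560 − 358.4 = 2201.6 px.
4c + 3·8 = 2201.6 → 4c = 2177.6 → c = 544.4 px.

544.4 px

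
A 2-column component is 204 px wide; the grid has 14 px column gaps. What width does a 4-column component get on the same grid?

422 px

204 − 1·14 = 190; ÷2 gives c = 95 px.
Span of 4: 4·95 + 3·14 = 380 + 42 = 422 px.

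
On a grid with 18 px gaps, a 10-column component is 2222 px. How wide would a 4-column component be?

878 px

10 columns + 9 gaps: 10c + 9·18 = 2222.
10c = 2222 − 162 = 2060, so c = 206 px.
4-column span = 4·206 + 3·18 = 878 px.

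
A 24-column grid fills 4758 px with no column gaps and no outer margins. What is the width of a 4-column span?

793 px

With no column gaps, each column is 4758/24 = 198.25 px.
4-column span = 4·198.25 = 793 px.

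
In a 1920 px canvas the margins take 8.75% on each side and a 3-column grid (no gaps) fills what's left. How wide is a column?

528 px

1920 × (1 − 2·8.75%) = 1920 × 82.5% = 1584 px for the columns.
With no gaps, each column is 1584/3 = 528 px.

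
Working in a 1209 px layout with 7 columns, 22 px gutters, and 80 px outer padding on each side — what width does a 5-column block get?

Subtract both margins: 1209 − 2·80 = 1049 px.
1049 − 6·22 = 917; ÷7 gives c = 131 px.
5-column span = 5·131 + 4·22 = 743 px.

743 px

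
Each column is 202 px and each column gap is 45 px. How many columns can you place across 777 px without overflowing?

k columns need k·202 + (k−1)·45 = k·247 − 45.
k·247 − 45 ≤ 777 → k ≤ 822 / 247 ≈ 3.33, so k = 3.

3 columns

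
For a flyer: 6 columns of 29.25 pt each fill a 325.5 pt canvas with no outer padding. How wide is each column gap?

30 pt

6·29.25 + 5g = 325.5 → 5g = 150 → g = 30 pt.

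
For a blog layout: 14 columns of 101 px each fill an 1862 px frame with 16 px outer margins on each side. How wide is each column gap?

Inside the margins: 1862 − 32 = 1830 px.
14·101 + 13g = 1830 → 13g = 416 → g = 32 px.

32 px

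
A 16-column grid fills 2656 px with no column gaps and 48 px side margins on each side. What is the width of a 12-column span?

Subtract both margins: 2656 − 2·48 = 2560 px.
2560 / 16 = 160 px per column.
12-column span = 12·160 = 1920 px.

1920 px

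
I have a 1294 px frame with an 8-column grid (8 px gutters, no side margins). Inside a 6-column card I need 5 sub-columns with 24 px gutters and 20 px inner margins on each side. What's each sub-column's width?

8c + 7·8 = 1294 → 8c = 1238 → c = 154.75 px.
Span of 6: 6·154.75 + 5·8 = 928.5 + 40 = 968.5 px.
Inner content = 968.5 − 2·20 = 928.5 px.
5 columns + 4 gutters: 5d + 4·24 = 928.5.
5d = 928.5 − 96 = 832.5, so d = 166.5 px.

166.5 px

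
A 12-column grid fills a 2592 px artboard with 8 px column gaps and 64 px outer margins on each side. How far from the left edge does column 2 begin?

270 px

Content = 2592 − 2·64 = 2464 px.
Subtracting 11 column gaps of 8 leaves 2376 for 12 columns, so c = 198 px.
Column 2 starts at margin + 1·(column + gutter) = 64 + 1·206 = 270 px.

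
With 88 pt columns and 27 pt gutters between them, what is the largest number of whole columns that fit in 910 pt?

8 columns

8 columns: 8·88 + 7·27 = 893 pt ≤ 910.
9 columns: 1008 pt > 910. So 8.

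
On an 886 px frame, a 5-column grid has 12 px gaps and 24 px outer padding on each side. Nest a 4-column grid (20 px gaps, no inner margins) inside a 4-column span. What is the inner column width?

Subtract both margins: 886 − 2·24 = 838 px.
838 − 4·12 = 790; ÷5 gives c = 158 px.
Span of 4: 4·158 + 3·12 = 632 + 36 = 668 px.
4 columns + 3 gaps: 4d + 3·20 = 668.
4d = 668 − 60 = 608, so d = 152 px.

152 px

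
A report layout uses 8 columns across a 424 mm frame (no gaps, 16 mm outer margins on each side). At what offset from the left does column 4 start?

163 mm

Subtract both margins: 424 − 2·16 = 392 mm.
8c = 392 → c = 49 mm.
Before column 4: the margin + 3 columns + 3 gaps.
Offset = 16 + 3·(49 + 0) = 16 + 147 = 163 mm.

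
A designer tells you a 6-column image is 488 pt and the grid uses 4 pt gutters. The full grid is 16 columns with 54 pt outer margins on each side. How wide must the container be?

6 columns + 5 gutters: 6c + 5·4 = 488.
6c = 488 − 20 = 468, so c = 78 pt.
Container = 2·54 + 16·78 + 15·4 = 108 + 1248 + 60 = 1416 pt.

1416 pt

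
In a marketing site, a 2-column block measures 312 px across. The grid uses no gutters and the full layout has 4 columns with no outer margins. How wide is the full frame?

312 / 2 = 156 px per column.
Total width: 4·156 = 624 px.

624 px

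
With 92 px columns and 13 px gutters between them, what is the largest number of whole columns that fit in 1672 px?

16 columns

Each extra column adds 92 + 13 = 105 px.
(1672 + 13) / 105 = 16.05, so 16 columns fit.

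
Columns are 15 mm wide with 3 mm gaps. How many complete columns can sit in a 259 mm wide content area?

k columns need k·15 + (k−1)·3 = k·18 − 3.
k·18 − 3 ≤ 259 → k ≤ 262 / 18 ≈ 14.56, so k = 14.

14 columns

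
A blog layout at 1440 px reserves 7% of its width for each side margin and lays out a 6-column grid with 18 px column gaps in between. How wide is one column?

191.4 px

1440 × (1 − 2·7%) = 1440 × 86% = 1238.4 px for the columns.
6 columns + 5 column gaps: 6c + 5·18 = 1238.4.
6c = 1238.4 − 90 = 1148.4, so c = 191.4 px.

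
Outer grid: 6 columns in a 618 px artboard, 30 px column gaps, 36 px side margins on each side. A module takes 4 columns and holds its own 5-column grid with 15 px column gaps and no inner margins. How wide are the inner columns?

Outer content = 618 − 2·36 = 546 px.
Subtracting 5 column gaps of 30 leaves 396 for 6 columns, so c = 66 px.
4 columns plus 3 column gaps: 264 + 90 = 354 px.
5 columns + 4 column gaps: 5d + 4·15 = 354.
5d = 354 − 60 = 294, so d = 58.8 px.

58.8 px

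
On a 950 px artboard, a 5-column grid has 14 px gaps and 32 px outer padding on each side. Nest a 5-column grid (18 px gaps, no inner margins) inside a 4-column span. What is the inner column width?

Take off 64 px of margins, leaving 886 px.
886 − 4·14 = 830; ÷5 gives c = 166 px.
4-column span = 4·166 + 3·14 = 706 px.
5d + 4·18 = 706 → 5d = 634 → d = 126.8 px.

126.8 px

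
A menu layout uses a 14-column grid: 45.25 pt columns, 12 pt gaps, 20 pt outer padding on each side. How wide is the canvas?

Adding margins, columns and gutters: 40 + 633.5 + 156 = 829.5 pt.

829.5 pt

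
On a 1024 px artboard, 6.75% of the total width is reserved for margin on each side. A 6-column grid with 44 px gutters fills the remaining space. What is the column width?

Margins: 6.75% × 1024 = 69.12 px each, so content = 1024 − 138.24 = 885.76 px.
6c + 5·44 = 885.76 → 6c = 665.76 → c = 110.96 px.

110.96 px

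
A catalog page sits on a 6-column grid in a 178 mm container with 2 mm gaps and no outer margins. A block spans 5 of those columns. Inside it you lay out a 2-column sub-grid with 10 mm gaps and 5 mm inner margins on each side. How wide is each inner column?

64 mm

Subtracting 5 gaps of 2 leaves 168 for 6 columns, so c = 28 mm.
5 columns plus 4 gaps: 140 + 8 = 148 mm.
Inner content = 148 − 2·5 = 138 mm.
2 columns + 1 gap: 2d + 1·10 = 138.
2d = 138 − 10 = 128, so d = 64 mm.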